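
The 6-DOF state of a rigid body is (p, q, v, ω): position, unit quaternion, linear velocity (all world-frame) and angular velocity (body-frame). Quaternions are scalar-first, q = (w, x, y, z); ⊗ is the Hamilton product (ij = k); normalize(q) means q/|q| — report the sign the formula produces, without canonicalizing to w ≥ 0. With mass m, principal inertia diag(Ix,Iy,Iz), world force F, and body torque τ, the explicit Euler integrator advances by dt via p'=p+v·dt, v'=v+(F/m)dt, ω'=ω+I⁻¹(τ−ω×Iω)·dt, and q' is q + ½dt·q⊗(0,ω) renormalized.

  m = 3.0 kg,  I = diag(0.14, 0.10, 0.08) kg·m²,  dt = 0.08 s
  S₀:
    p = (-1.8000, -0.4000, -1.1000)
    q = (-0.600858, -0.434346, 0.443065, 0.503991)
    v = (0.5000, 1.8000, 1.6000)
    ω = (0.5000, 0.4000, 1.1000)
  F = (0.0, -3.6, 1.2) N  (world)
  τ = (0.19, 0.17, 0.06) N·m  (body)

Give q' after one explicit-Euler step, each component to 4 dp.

q' = (-0.6206, -0.4344, 0.4620, 0.4611)

Hamilton product q⊗(0,ω) = (-0.5144431, -0.0146539, 0.4894329, -1.0562147)
q + ½dt·q⊗(0,ω), renormalized = (-0.6206, -0.4344, 0.4620, 0.4611)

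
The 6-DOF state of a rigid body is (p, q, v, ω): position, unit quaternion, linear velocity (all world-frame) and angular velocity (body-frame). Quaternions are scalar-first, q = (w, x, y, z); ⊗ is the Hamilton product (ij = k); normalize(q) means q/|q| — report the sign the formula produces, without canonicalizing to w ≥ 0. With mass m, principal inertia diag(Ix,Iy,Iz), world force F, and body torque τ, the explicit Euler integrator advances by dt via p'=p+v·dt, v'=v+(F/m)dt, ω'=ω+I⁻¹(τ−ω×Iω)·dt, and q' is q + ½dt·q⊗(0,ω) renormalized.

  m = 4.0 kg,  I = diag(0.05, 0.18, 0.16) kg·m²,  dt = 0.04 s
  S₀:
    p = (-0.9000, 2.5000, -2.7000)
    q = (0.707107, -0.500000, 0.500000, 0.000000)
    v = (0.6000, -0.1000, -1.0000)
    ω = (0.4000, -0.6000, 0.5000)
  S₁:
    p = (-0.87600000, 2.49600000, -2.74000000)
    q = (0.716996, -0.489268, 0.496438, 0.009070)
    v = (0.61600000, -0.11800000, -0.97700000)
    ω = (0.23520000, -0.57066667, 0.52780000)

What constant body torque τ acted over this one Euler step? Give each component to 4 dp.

rate change Δω = (-0.16480000, 0.02933333, 0.02780000)
I·α + gyro = (-0.2000, 0.1100, 0.0800)

τ = (-0.2000, 0.1100, 0.0800)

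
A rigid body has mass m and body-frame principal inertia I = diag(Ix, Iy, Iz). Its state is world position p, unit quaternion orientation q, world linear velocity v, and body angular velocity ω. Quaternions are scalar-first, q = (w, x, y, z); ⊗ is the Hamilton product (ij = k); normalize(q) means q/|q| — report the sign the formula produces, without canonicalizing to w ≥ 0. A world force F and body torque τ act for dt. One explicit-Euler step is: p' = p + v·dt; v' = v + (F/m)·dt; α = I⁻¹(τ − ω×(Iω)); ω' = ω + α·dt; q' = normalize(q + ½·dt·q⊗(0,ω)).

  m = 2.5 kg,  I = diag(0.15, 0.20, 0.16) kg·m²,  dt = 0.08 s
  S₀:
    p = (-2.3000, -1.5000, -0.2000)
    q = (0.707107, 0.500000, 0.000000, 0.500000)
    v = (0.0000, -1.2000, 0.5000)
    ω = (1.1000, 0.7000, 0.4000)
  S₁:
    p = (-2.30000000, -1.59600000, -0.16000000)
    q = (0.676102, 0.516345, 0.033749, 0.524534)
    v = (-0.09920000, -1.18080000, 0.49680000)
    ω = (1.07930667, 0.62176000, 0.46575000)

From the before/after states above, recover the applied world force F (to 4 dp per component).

Δv = v₁−v₀ = (-0.09920000, 0.01920000, -0.00320000)
applied force F = (-3.1000, 0.6000, -0.1000)

F = (-3.1000, 0.6000, -0.1000)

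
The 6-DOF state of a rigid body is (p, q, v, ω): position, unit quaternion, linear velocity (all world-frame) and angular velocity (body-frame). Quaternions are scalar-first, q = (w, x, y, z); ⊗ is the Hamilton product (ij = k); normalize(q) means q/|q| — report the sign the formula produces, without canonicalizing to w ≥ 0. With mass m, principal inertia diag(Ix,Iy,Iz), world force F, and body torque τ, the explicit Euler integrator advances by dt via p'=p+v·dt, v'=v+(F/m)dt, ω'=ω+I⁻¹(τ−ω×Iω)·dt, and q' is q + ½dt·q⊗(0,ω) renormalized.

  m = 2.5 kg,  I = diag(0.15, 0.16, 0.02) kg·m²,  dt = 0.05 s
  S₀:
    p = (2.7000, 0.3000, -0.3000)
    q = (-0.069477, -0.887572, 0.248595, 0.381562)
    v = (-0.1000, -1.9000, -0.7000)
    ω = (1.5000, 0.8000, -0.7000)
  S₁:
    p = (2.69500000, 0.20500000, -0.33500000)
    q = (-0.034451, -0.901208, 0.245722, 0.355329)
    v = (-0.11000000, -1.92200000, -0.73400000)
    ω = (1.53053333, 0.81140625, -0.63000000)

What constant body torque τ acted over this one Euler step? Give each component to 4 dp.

rate change Δω = (0.03053333, 0.01140625, 0.07000000)
gyro term ω₀×Iω₀ = (0.0784, -0.1365, 0.0120)
I·α + gyro = (0.1700, -0.1000, 0.0400)

τ = (0.1700, -0.1000, 0.0400)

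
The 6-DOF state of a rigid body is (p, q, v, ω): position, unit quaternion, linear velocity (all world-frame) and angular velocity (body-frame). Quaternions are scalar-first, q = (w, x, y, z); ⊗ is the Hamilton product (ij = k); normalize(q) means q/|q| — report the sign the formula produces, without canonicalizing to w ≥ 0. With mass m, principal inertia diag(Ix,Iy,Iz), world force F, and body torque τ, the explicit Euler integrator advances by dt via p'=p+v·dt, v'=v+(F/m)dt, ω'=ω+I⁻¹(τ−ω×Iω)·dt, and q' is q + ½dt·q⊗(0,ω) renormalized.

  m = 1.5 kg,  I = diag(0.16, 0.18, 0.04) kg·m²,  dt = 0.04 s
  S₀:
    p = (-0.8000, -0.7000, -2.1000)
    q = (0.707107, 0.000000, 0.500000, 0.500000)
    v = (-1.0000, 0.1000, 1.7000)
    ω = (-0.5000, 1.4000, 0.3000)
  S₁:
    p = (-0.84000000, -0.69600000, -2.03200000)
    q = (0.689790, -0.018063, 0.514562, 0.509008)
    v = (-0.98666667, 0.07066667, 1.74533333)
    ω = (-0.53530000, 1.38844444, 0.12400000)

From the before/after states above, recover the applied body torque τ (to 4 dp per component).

τ = (-0.2000, -0.0700, -0.1900)

rate change Δω = (-0.03530000, -0.01155556, -0.17600000)
gyro term ω₀×Iω₀ = (-0.0588, -0.0180, -0.0140)
applied torque τ = (-0.2000, -0.0700, -0.1900)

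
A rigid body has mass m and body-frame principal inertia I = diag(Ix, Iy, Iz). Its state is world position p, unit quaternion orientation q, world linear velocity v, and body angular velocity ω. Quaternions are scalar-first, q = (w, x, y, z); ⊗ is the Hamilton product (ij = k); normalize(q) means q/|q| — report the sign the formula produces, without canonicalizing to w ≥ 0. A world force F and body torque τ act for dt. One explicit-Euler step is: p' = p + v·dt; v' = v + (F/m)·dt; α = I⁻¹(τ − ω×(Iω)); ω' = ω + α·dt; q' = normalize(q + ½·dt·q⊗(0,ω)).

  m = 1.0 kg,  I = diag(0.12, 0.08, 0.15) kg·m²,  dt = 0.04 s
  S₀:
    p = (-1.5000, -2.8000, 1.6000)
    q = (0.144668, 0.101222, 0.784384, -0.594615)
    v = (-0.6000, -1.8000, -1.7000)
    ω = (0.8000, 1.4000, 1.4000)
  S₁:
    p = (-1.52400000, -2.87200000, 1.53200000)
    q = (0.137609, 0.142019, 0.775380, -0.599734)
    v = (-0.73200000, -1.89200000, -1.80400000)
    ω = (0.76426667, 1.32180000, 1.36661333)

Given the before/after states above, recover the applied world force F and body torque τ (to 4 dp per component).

F = (-3.3000, -2.3000, -2.6000)
τ = (0.0300, -0.1900, -0.1700)

velocity change Δv = (-0.13200000, -0.09200000, -0.10400000)
applied force F = (-3.3000, -2.3000, -2.6000)
ω₁ − ω₀ = (-0.03573333, -0.07820000, -0.03338667)
ω₀×(Iω₀) = (0.1372, -0.0336, -0.0448)
τ = I·(Δω/dt) + ω₀×(Iω₀) = (0.0300, -0.1900, -0.1700)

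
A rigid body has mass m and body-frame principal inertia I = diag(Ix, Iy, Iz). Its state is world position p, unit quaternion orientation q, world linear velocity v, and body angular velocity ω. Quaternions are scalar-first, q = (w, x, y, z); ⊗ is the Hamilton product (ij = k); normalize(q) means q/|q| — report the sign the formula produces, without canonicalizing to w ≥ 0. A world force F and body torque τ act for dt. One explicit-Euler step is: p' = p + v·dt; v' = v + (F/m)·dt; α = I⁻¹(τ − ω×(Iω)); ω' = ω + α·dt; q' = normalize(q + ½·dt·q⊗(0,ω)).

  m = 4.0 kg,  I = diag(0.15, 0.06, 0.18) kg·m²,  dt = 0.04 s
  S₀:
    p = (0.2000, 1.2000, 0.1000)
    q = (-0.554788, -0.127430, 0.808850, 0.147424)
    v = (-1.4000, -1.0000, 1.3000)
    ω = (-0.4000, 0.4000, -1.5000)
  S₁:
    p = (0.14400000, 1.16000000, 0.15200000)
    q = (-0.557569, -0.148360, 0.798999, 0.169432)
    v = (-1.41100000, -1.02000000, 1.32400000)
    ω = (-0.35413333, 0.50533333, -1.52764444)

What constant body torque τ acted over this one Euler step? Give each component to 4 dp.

ω₁ − ω₀ = (0.04586667, 0.10533333, -0.02764444)
precession coupling = (-0.0720, -0.0180, 0.0144)
applied torque τ = (0.1000, 0.1400, -0.1100)

τ = (0.1000, 0.1400, -0.1100)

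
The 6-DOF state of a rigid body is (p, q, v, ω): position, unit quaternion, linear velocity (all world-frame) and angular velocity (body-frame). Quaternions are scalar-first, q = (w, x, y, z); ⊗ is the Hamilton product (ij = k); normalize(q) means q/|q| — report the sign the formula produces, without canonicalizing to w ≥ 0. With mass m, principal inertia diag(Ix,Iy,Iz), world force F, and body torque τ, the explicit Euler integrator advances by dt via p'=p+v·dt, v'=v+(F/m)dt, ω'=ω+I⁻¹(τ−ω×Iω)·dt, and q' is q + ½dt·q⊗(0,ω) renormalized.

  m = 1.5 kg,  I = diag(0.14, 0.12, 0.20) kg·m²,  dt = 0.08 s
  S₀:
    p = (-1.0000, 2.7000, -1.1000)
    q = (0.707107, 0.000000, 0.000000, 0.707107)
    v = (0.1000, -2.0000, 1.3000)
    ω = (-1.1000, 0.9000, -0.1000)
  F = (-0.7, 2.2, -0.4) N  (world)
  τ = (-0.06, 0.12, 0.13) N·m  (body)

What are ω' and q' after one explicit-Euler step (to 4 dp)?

ω' = (-1.1302, 0.9844, -0.0559)
q' = (0.7088, -0.0565, -0.0056, 0.7031)

angular accel α = (-0.3771, 1.0550, 0.5510)
new body rate ω' = (-1.1302, 0.9844, -0.0559)
2q̇ = q⊗(0,ω) = (0.0707107, -1.4142140, -0.1414214, -0.0707107)
q' = normalize(q + ½dt·q⊗(0,ω)) = (0.7088, -0.0565, -0.0056, 0.7031)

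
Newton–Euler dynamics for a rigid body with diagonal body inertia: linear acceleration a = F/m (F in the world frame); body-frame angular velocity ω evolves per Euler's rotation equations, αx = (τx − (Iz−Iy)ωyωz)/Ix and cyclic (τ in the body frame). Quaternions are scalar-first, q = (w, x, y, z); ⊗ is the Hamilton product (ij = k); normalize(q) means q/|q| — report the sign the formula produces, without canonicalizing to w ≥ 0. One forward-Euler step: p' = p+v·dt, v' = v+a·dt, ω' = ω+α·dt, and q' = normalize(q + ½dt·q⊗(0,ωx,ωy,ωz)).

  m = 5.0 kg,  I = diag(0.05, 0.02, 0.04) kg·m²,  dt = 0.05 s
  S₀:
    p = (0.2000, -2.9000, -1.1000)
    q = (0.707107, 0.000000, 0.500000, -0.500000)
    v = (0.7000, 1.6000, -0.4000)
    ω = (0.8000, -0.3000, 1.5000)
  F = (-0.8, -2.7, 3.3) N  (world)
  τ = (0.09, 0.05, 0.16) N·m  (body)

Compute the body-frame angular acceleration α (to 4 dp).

α = (1.9800, 1.9000, 3.8200)

ω×(Iω) gyroscopic = (-0.0090, 0.0120, 0.0072)
angular accel α = (1.9800, 1.9000, 3.8200)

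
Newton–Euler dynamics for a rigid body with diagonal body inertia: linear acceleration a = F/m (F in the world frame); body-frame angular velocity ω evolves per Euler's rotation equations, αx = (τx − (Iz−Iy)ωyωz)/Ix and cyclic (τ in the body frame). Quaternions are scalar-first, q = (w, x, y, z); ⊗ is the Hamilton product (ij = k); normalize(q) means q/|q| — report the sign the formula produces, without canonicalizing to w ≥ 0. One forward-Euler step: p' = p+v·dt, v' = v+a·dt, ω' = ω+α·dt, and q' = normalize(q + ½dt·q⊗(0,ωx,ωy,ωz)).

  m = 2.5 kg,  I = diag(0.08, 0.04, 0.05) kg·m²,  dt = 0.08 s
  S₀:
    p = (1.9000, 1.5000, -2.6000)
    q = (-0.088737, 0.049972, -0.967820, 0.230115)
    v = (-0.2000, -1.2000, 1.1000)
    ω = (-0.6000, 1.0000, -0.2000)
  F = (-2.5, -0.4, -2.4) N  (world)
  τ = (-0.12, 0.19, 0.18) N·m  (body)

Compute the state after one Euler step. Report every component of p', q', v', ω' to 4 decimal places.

p' = (1.8840, 1.4040, -2.5120)
q' = (-0.0469, 0.0506, -0.9754, 0.2094)
v' = (-0.2800, -1.2128, 1.0232)
ω' = (-0.7180, 1.3728, 0.0496)

precession coupling ω×(Iω) = (-0.0020, 0.0036, 0.0240)
(τ − ω×Iω)/I = (-1.4750, 4.6600, 3.1200)
ω' = ω + α·dt = (-0.7180, 1.3728, 0.0496)
q⊗(0,ω) = (1.0438262, 0.0166912, -0.2168116, -0.5129726)
q' = normalize(q + ½dt·q⊗(0,ω)) = (-0.0469, 0.0506, -0.9754, 0.2094)
p' = p + v·dt = (1.8840, 1.4040, -2.5120)
new velocity v' = (-0.2800, -1.2128, 1.0232)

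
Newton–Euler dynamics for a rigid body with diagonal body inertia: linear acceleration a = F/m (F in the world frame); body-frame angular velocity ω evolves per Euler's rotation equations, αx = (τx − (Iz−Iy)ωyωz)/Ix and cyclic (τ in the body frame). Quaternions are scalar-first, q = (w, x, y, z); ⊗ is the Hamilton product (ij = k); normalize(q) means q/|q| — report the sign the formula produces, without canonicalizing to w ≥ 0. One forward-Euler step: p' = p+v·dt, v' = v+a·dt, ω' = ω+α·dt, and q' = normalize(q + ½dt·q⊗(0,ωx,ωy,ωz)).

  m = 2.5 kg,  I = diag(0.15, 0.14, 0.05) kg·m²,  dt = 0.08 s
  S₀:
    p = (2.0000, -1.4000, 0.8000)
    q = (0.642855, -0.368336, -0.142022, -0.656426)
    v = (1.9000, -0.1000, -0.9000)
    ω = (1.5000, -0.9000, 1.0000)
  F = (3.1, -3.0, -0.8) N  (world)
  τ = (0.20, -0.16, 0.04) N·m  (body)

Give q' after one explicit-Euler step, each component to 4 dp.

q' = (0.6839, -0.3579, -0.1892, -0.6070)

q⊗(0,ω) = (1.0811102, 0.2314771, -1.1948725, 1.1873904)
updated quaternion q' = (0.6839, -0.3579, -0.1892, -0.6070)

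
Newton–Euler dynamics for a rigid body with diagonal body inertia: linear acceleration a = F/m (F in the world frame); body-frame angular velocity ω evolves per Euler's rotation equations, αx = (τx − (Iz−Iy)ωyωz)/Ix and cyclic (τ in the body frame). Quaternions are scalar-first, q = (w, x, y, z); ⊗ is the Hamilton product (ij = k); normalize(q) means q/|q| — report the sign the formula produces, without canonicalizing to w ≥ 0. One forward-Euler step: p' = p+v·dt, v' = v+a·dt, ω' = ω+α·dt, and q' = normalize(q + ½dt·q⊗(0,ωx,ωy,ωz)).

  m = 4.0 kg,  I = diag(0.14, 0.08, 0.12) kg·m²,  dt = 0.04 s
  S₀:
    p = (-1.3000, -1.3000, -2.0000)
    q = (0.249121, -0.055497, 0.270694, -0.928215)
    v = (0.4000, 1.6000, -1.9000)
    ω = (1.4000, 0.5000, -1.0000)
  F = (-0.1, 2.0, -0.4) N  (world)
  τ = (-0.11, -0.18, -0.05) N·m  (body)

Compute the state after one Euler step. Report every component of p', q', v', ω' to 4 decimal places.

p' = (-1.2840, -1.2360, -2.0760)
q' = (0.2293, -0.0446, 0.2459, -0.9407)
v' = (0.3990, 1.6200, -1.9040)
ω' = (1.3743, 0.4240, -1.0027)

(τ − ω×Iω)/I = (-0.6429, -1.9000, -0.0667)
new body rate ω' = (1.3743, 0.4240, -1.0027)
q⊗(0,ω) = (-0.9858662, 0.5421829, -1.2304375, -0.6558411)
updated quaternion q' = (0.2293, -0.0446, 0.2459, -0.9407)
a = (-0.0250, 0.5000, -0.1000)
new position p' = (-1.2840, -1.2360, -2.0760)
v' = v + a·dt = (0.3990, 1.6200, -1.9040)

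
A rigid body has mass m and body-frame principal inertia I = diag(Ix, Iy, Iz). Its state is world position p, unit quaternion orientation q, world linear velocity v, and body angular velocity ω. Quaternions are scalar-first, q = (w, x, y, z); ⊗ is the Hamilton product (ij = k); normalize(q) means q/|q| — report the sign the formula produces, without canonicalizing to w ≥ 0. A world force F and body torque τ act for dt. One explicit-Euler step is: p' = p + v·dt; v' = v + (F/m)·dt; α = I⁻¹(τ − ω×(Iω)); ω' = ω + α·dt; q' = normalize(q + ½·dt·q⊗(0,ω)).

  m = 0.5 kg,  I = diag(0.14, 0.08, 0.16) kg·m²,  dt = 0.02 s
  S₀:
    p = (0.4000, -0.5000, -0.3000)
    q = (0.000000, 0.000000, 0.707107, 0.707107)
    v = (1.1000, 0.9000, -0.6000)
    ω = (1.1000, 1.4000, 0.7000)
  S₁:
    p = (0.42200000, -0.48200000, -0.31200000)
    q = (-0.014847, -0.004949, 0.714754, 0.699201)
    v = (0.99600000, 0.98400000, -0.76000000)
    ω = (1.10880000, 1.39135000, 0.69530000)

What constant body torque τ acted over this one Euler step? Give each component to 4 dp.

τ = (0.1400, -0.0500, -0.1300)

rate change Δω = (0.00880000, -0.00865000, -0.00470000)
precession coupling = (0.0784, -0.0154, -0.0924)
I·α + gyro = (0.1400, -0.0500, -0.1300)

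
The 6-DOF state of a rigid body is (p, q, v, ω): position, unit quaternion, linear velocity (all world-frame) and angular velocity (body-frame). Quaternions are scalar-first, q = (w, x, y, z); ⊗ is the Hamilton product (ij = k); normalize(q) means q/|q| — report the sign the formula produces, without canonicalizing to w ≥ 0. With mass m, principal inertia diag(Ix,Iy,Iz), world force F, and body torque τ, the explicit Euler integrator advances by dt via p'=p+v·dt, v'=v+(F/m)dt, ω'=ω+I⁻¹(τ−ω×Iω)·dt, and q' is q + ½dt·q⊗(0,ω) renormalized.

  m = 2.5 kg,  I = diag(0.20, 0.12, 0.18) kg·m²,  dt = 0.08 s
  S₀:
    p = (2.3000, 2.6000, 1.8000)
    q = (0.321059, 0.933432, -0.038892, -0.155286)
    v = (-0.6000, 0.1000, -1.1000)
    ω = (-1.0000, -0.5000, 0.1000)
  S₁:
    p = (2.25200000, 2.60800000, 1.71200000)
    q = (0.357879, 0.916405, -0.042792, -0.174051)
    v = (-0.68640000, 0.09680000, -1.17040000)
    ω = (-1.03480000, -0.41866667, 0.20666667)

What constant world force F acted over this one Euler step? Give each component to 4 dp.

F = (-2.7000, -0.1000, -2.2000)

velocity change Δv = (-0.08640000, -0.00320000, -0.07040000)
F = m·Δv/dt = (-2.7000, -0.1000, -2.2000)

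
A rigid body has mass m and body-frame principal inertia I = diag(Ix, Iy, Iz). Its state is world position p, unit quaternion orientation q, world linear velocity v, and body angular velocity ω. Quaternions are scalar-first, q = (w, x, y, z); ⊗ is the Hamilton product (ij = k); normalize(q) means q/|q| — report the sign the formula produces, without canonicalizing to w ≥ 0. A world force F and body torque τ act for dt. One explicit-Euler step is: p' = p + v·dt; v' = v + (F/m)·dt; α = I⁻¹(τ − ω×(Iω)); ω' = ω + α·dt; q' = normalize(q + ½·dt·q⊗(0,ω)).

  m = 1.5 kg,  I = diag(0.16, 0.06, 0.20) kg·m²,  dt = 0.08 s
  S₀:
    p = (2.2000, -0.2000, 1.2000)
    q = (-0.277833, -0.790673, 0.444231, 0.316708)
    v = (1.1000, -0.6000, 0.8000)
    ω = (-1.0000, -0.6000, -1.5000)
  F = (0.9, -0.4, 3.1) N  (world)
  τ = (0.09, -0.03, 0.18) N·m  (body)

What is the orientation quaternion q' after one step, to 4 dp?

Hamilton product q⊗(0,ω) = (-0.0490724, -0.1984887, -1.3360177, 1.3353843)
q' = normalize(q + ½dt·q⊗(0,ω)) = (-0.2790, -0.7963, 0.3897, 0.3691)

q' = (-0.2790, -0.7963, 0.3897, 0.3691)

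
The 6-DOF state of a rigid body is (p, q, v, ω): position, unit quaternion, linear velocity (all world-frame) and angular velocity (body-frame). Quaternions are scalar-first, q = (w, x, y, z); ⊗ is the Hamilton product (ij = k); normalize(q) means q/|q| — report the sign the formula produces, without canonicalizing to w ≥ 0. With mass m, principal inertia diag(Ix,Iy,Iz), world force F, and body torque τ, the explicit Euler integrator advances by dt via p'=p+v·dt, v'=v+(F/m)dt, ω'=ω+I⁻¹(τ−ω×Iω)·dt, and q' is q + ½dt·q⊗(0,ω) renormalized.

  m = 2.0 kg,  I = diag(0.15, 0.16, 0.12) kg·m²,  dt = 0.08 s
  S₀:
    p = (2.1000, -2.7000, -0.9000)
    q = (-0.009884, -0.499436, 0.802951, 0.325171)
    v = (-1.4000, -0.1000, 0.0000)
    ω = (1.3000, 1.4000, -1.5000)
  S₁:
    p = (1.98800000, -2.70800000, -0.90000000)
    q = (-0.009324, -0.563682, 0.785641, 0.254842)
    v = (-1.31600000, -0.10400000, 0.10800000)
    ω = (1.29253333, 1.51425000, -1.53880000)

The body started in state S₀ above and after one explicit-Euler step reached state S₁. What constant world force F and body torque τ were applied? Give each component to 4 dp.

velocity change Δv = (0.08400000, -0.00400000, 0.10800000)
applied force F = (2.1000, -0.1000, 2.7000)
ω₁ − ω₀ = (-0.00746667, 0.11425000, -0.03880000)
precession coupling = (0.0840, -0.0585, 0.0182)
applied torque τ = (0.0700, 0.1700, -0.0400)

F = (2.1000, -0.1000, 2.7000)
τ = (0.0700, 0.1700, -0.0400)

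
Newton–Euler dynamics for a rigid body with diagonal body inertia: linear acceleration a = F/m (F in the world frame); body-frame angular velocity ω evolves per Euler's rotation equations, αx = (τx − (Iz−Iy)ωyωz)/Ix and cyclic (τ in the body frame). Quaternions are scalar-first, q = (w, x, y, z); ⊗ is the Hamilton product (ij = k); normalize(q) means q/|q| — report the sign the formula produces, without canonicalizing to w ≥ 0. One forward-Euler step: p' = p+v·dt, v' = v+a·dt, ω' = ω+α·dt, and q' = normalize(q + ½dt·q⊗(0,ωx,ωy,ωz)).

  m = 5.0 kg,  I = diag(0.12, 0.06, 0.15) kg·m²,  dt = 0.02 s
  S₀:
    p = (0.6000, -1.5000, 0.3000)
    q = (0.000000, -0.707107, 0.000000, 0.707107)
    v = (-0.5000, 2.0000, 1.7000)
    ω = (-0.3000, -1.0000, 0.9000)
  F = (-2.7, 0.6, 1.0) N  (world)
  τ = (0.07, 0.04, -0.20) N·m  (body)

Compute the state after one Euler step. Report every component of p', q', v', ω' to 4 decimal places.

precession coupling ω×(Iω) = (-0.0810, 0.0081, -0.0180)
angular accel α = (1.2583, 0.5317, -1.2133)
ω + α·dt = (-0.2748, -0.9894, 0.8757)
q⊗(0,ω) = (-0.8485284, 0.7071070, 0.4242642, 0.7071070)
q + ½dt·q⊗(0,ω), renormalized = (-0.0085, -0.7000, 0.0042, 0.7141)
linear accel F/m = (-0.5400, 0.1200, 0.2000)
new position p' = (0.5900, -1.4600, 0.3340)
v + (F/m)dt = (-0.5108, 2.0024, 1.7040)

p' = (0.5900, -1.4600, 0.3340)
q' = (-0.0085, -0.7000, 0.0042, 0.7141)
v' = (-0.5108, 2.0024, 1.7040)
ω' = (-0.2748, -0.9894, 0.8757)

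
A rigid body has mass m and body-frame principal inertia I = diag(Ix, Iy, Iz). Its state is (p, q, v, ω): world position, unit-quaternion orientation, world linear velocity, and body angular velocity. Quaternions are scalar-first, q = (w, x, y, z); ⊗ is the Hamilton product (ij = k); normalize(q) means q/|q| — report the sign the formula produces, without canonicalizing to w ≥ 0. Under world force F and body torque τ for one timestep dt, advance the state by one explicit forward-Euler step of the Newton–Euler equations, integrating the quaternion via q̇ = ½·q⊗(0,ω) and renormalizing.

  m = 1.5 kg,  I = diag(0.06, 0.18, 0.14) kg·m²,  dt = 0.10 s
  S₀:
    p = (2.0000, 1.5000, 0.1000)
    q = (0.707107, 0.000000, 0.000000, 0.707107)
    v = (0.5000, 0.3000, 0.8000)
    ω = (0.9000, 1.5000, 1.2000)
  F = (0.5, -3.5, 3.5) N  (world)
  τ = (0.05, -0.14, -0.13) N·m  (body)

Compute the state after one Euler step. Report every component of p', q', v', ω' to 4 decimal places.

p' = (2.0500, 1.5300, 0.1800)
q' = (0.6610, -0.0211, 0.0844, 0.7454)
v' = (0.5333, 0.0667, 1.0333)
ω' = (1.1033, 1.4702, 0.9914)

new position p' = (2.0500, 1.5300, 0.1800)
new velocity v' = (0.5333, 0.0667, 1.0333)
α = I⁻¹(τ − ω×Iω) = (2.0333, -0.2978, -2.0857)
ω' = ω + α·dt = (1.1033, 1.4702, 0.9914)
q⊗(0,ω) = (-0.8485284, -0.4242642, 1.6970568, 0.8485284)
q' = normalize(q + ½dt·q⊗(0,ω)) = (0.6610, -0.0211, 0.0844, 0.7454)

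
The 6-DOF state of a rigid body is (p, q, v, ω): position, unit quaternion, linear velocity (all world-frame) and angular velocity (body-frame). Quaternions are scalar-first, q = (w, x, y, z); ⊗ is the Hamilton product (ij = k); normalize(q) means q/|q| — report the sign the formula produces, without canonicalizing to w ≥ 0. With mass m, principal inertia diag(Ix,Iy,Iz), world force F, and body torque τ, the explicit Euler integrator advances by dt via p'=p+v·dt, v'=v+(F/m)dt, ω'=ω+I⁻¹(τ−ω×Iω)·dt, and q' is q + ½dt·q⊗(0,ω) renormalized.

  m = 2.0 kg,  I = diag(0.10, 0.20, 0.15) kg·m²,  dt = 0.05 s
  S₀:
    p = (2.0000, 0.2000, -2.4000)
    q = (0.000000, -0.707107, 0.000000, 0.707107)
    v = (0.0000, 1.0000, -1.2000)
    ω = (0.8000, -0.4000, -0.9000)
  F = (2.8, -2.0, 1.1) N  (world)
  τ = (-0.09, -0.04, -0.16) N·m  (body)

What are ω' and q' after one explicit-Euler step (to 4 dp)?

ω' = (0.7640, -0.4190, -0.9427)
q' = (0.0300, -0.6997, -0.0018, 0.7138)

precession coupling ω×(Iω) = (-0.0180, 0.0360, -0.0320)
α = I⁻¹(τ − ω×Iω) = (-0.7200, -0.3800, -0.8533)
new body rate ω' = (0.7640, -0.4190, -0.9427)
Hamilton product q⊗(0,ω) = (1.2020819, 0.2828428, -0.0707107, 0.2828428)
q' = normalize(q + ½dt·q⊗(0,ω)) = (0.0300, -0.6997, -0.0018, 0.7138)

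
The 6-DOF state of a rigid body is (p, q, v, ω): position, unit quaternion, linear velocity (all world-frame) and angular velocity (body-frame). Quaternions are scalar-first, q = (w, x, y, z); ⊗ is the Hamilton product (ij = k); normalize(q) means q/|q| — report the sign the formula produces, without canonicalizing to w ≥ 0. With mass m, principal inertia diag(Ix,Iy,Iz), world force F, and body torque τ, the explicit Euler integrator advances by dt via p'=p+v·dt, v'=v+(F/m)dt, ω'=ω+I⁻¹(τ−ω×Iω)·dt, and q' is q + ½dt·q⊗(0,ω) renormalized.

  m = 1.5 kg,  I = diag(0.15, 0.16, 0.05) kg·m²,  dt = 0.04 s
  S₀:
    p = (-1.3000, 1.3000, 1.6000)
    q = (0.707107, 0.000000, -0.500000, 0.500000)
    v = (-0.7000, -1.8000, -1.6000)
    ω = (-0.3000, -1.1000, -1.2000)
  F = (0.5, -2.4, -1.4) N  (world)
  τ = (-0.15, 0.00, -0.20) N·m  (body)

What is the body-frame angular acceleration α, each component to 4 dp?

precession coupling ω×(Iω) = (-0.1452, 0.0360, 0.0033)
angular accel α = (-0.0320, -0.2250, -4.0660)

α = (-0.0320, -0.2250, -4.0660)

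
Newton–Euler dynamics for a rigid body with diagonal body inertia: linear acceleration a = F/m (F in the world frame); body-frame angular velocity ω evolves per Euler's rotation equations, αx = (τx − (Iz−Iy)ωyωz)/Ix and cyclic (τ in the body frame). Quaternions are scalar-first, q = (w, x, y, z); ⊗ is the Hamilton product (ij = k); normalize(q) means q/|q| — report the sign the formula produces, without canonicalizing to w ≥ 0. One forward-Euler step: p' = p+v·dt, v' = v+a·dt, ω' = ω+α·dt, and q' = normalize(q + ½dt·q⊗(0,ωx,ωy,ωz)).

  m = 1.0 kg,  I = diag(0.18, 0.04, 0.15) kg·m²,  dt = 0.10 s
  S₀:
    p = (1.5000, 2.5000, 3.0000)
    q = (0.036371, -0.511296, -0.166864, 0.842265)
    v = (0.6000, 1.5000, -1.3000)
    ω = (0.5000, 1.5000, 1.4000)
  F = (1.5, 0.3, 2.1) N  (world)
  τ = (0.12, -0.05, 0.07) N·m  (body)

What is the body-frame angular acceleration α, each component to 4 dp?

precession coupling ω×(Iω) = (0.2310, 0.0210, -0.1050)
(τ − ω×Iω)/I = (-0.6167, -1.7750, 1.1667)

α = (-0.6167, -1.7750, 1.1667)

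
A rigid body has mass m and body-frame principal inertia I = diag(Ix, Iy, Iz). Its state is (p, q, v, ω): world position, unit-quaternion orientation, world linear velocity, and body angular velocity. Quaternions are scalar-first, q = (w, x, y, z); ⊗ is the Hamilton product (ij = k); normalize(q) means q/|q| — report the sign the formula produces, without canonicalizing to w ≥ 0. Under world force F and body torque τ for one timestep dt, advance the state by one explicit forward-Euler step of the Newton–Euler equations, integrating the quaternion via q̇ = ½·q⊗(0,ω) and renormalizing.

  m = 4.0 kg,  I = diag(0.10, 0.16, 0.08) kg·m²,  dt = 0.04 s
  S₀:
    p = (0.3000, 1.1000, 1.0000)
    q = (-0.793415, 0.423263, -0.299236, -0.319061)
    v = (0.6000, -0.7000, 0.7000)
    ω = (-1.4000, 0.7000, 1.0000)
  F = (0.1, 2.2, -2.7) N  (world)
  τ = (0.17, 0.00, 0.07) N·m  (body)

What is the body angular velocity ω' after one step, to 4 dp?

ω' = (-1.3096, 0.7070, 1.0644)

ω×(Iω) gyroscopic = (-0.0560, -0.0280, -0.0588)
angular accel α = (2.2600, 0.1750, 1.6100)
new body rate ω' = (-1.3096, 0.7070, 1.0644)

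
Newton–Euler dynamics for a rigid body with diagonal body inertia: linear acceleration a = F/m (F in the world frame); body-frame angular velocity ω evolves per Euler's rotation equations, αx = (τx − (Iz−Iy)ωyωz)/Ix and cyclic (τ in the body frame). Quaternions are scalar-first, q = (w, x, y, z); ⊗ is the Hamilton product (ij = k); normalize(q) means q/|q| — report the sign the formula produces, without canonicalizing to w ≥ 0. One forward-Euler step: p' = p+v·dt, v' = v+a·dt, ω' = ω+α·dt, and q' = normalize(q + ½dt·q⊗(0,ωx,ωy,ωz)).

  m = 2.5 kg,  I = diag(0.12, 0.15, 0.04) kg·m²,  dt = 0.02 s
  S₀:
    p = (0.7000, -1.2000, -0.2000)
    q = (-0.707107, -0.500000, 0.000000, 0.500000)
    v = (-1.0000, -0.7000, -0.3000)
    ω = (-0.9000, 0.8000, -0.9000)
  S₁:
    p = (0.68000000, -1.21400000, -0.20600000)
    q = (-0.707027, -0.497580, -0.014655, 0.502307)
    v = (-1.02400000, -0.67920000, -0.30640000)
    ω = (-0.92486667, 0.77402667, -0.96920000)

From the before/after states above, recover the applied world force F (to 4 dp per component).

Δv = v₁−v₀ = (-0.02400000, 0.02080000, -0.00640000)
applied force F = (-3.0000, 2.6000, -0.8000)

F = (-3.0000, 2.6000, -0.8000)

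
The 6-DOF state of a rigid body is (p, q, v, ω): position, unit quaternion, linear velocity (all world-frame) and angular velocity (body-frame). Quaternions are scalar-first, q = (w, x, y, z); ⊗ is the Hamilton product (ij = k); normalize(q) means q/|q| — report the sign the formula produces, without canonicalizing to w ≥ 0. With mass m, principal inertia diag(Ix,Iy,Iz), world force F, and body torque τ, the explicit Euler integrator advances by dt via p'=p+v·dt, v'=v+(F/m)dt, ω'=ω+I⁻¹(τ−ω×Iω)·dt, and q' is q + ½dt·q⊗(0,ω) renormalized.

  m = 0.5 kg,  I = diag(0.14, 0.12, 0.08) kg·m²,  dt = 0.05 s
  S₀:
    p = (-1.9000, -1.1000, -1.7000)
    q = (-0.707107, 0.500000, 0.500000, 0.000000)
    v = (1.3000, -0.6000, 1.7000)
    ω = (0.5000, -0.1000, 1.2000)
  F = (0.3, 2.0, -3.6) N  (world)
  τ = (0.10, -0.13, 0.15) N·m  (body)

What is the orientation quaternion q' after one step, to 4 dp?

q⊗(0,ω) = (-0.2000000, 0.2464465, -0.5292893, -1.1485284)
q' = normalize(q + ½dt·q⊗(0,ω)) = (-0.7117, 0.5059, 0.4865, -0.0287)

q' = (-0.7117, 0.5059, 0.4865, -0.0287)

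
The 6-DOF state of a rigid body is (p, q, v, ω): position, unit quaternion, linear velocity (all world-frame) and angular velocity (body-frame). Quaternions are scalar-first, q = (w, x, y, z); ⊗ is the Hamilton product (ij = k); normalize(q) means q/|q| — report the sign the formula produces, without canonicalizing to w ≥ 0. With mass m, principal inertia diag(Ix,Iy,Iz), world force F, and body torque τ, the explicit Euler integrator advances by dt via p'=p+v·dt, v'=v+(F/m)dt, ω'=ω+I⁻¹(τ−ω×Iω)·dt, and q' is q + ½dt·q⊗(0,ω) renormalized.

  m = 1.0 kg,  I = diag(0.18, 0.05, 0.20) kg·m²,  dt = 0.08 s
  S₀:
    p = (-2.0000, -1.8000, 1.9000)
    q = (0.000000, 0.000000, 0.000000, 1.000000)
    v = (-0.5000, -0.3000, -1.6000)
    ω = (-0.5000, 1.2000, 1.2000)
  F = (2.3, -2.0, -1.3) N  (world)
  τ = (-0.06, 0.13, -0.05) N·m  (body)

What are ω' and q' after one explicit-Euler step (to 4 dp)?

ω' = (-0.6227, 1.3888, 1.1488)
q' = (-0.0479, -0.0479, -0.0200, 0.9975)

(τ − ω×Iω)/I = (-1.5333, 2.3600, -0.6400)
new body rate ω' = (-0.6227, 1.3888, 1.1488)
Hamilton product q⊗(0,ω) = (-1.2000000, -1.2000000, -0.5000000, 0.0000000)
updated quaternion q' = (-0.0479, -0.0479, -0.0200, 0.9975)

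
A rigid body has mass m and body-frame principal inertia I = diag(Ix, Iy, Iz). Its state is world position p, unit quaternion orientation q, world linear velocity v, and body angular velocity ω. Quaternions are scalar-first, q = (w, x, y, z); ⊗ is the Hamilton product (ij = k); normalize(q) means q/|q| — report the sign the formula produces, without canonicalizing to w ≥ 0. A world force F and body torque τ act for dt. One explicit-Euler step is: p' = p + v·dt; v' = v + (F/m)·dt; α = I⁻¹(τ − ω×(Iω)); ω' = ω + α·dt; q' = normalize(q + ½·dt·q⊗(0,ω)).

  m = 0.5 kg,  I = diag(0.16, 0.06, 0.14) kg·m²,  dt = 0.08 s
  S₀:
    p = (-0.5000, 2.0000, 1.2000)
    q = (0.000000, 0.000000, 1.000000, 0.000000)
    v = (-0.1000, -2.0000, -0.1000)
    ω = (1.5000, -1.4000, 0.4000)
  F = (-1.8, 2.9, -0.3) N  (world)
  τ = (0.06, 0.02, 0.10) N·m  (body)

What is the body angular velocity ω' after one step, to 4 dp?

precession coupling ω×(Iω) = (-0.0448, 0.0120, 0.2100)
α = I⁻¹(τ − ω×Iω) = (0.6550, 0.1333, -0.7857)
new body rate ω' = (1.5524, -1.3893, 0.3371)

ω' = (1.5524, -1.3893, 0.3371)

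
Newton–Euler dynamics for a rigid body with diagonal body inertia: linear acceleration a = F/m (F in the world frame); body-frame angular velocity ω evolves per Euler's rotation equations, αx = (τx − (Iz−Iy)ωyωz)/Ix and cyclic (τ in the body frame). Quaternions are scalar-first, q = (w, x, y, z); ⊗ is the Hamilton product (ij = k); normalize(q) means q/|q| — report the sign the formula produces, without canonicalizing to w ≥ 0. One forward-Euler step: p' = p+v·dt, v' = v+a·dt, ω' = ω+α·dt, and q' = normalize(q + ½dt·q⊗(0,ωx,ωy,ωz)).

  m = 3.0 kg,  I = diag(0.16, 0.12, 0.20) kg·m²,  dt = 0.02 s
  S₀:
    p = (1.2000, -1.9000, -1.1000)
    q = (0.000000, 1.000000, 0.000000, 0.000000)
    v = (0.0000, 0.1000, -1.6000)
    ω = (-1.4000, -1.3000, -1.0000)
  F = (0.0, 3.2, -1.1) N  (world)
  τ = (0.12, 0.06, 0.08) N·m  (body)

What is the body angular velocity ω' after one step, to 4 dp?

ω' = (-1.3980, -1.2807, -0.9847)

precession coupling ω×(Iω) = (0.1040, -0.0560, -0.0728)
(τ − ω×Iω)/I = (0.1000, 0.9667, 0.7640)
ω' = ω + α·dt = (-1.3980, -1.2807, -0.9847)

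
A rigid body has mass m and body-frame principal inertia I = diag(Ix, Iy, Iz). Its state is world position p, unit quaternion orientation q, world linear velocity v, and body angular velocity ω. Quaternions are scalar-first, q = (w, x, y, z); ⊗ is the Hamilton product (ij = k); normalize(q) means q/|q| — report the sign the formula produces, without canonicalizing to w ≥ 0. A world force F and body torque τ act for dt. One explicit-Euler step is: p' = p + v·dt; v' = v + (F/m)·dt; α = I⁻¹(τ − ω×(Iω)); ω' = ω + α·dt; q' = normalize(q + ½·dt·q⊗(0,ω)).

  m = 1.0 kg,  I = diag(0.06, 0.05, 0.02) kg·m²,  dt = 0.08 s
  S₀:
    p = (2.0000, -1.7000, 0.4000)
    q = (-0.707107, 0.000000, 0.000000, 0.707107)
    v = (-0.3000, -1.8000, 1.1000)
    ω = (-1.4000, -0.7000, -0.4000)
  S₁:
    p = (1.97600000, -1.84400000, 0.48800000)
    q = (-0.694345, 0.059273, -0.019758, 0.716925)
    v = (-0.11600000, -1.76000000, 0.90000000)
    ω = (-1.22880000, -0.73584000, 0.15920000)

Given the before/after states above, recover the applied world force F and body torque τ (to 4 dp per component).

ω₁ − ω₀ = (0.17120000, -0.03584000, 0.55920000)
applied torque τ = (0.1200, 0.0000, 0.1300)
Δv = v₁−v₀ = (0.18400000, 0.04000000, -0.20000000)
F = m·Δv/dt = (2.3000, 0.5000, -2.5000)

F = (2.3000, 0.5000, -2.5000)
τ = (0.1200, 0.0000, 0.1300)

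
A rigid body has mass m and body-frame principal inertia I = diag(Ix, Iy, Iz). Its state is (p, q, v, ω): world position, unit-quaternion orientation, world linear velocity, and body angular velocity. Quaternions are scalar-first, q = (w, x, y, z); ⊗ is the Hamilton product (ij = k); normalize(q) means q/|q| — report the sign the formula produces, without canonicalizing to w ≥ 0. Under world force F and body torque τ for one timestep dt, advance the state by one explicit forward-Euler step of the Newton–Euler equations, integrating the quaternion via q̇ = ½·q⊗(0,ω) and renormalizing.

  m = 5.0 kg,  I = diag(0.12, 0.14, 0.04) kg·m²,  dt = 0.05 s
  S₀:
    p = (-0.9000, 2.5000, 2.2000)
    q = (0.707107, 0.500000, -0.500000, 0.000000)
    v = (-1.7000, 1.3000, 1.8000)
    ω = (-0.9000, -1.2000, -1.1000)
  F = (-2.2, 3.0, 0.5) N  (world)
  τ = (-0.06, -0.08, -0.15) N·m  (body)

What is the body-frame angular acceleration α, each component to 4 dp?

precession coupling ω×(Iω) = (-0.1320, 0.0792, 0.0216)
α = I⁻¹(τ − ω×Iω) = (0.6000, -1.1371, -4.2900)

α = (0.6000, -1.1371, -4.2900)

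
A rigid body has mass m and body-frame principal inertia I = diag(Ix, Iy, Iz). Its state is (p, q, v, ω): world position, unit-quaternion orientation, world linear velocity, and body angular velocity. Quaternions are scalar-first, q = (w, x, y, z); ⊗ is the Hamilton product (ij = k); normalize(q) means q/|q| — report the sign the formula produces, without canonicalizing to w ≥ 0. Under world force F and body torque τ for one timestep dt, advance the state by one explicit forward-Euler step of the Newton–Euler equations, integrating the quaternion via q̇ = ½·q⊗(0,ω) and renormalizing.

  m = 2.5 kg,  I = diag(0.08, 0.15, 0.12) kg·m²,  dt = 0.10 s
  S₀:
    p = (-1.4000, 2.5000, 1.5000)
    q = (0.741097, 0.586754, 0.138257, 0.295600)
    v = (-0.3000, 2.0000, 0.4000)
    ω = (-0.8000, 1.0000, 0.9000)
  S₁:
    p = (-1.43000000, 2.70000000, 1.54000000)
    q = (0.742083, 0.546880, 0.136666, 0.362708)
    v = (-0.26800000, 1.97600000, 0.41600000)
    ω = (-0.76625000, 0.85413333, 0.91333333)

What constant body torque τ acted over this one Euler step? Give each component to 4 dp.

rate change Δω = (0.03375000, -0.14586667, 0.01333333)
gyro term ω₀×Iω₀ = (-0.0270, 0.0288, -0.0560)
τ = I·(Δω/dt) + ω₀×(Iω₀) = (0.0000, -0.1900, -0.0400)

τ = (0.0000, -0.1900, -0.0400)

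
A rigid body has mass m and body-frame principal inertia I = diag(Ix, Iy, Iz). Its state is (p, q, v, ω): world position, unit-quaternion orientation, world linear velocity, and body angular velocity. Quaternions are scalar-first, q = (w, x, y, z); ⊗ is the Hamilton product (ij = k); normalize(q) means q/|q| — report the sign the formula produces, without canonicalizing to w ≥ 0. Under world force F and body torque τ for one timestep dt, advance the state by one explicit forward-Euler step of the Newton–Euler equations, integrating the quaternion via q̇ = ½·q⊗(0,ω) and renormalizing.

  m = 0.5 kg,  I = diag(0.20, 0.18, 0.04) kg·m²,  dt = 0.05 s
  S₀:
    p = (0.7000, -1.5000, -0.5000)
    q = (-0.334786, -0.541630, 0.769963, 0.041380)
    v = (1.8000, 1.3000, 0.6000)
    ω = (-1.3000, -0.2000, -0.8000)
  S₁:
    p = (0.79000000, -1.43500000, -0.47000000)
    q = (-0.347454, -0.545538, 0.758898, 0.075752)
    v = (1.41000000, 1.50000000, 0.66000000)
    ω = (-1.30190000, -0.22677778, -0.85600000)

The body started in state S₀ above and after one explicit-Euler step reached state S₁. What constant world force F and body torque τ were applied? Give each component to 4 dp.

F = (-3.9000, 2.0000, 0.6000)
τ = (-0.0300, 0.0700, -0.0500)

rate change Δω = (-0.00190000, -0.02677778, -0.05600000)
τ = I·(Δω/dt) + ω₀×(Iω₀) = (-0.0300, 0.0700, -0.0500)
velocity change Δv = (-0.39000000, 0.20000000, 0.06000000)
m·(v₁−v₀)/dt = (-3.9000, 2.0000, 0.6000)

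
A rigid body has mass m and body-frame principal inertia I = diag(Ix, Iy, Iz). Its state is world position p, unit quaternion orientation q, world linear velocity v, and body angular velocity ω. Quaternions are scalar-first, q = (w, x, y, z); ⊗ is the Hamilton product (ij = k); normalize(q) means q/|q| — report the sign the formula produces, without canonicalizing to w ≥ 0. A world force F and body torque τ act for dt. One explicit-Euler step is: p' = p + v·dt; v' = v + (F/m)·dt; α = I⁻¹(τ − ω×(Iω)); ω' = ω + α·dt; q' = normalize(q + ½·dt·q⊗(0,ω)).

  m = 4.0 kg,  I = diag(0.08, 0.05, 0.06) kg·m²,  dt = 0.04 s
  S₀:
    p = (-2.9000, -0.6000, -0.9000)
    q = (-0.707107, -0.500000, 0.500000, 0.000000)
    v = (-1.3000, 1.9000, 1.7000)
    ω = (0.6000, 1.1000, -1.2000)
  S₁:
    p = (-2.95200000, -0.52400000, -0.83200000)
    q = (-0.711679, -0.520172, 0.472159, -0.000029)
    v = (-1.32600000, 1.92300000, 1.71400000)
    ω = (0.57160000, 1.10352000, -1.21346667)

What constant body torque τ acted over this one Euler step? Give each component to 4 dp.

Δω = ω₁−ω₀ = (-0.02840000, 0.00352000, -0.01346667)
τ = I·(Δω/dt) + ω₀×(Iω₀) = (-0.0700, -0.0100, -0.0400)

τ = (-0.0700, -0.0100, -0.0400)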